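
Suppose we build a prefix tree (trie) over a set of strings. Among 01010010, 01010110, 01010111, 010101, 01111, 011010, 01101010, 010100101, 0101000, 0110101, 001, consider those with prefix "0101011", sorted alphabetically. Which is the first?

DFS of the "0101011" subtree visits, in order: "01010110", "01010111"
Position 1: 01010110

01010110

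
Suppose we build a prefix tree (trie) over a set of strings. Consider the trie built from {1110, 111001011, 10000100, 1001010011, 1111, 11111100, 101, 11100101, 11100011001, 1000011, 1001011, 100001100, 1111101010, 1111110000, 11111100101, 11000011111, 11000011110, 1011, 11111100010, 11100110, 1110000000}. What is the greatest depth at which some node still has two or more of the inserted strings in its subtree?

10

Equivalently: take the maximum, over all pairs, of their longest common prefix length.
"11000011110" and "11000011111" agree on "1100001111" (10 characters) before diverging; nothing deeper is shared.
Longest shared-prefix length: 10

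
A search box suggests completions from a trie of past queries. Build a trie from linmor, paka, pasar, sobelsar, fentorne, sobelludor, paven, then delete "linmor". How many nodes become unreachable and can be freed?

6

Walk "linmor" from the leaf back toward the root, removing each node that no remaining word uses.
No other word shares any prefix with "linmor", so all 6 of its nodes go.
Nodes removed: 6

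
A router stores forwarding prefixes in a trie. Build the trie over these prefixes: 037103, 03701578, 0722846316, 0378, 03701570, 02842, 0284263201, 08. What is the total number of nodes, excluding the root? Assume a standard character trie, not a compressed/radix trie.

Trace insertions, counting only characters that open a new branch:
  "037103" → 6 new (0, 3, 7, 1, 0, 3)
  "03701578" → prefix "037" already present; 5 new (0, 1, 5, 7, 8)
  "0722846316" → prefix "0" already present; 9 new (7, 2, 2, 8, 4, 6, 3, 1, 6)
  "0378" → prefix "037" already present; 1 new (8)
  "03701570" → prefix "0370157" already present; 1 new (0)
  "02842" → prefix "0" already present; 4 new (2, 8, 4, 2)
  "0284263201" → prefix "02842" already present; 5 new (6, 3, 2, 0, 1)
  "08" → prefix "0" already present; 1 new (8)
Total nodes = 6 + 5 + 9 + 1 + 1 + 4 + 5 + 1 = 32

32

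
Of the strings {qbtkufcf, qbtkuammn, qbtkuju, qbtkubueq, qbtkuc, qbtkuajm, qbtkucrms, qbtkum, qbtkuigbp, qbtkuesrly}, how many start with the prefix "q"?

Walk to "q"; the words in its subtree are exactly those with that prefix.
Words under "q": qbtkuajm, qbtkuammn, qbtkubueq, qbtkuc, qbtkucrms, qbtkuesrly, qbtkufcf, qbtkuigbp, qbtkuju, qbtkum
Count: 10

10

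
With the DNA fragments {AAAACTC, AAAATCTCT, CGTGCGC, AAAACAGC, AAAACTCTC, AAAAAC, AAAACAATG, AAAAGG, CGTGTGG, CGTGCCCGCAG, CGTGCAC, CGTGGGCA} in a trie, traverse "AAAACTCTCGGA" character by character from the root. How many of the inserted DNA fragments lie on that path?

Traverse "AAAACTCTCGGA" character by character; count nodes along the way that are marked as word ends.
Prefixes of the query that are stored words: "AAAACTC", "AAAACTCTC"
Count: 2

2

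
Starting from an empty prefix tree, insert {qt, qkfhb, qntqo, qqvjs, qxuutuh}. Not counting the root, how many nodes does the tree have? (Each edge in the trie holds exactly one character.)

Insert word by word; a character creates a node only if that edge doesn't already exist:
  "qt" → 2 new (q, t)
  "qkfhb" → prefix "q" already present; 4 new (k, f, h, b)
  "qntqo" → prefix "q" already present; 4 new (n, t, q, o)
  "qqvjs" → prefix "q" already present; 4 new (q, v, j, s)
  "qxuutuh" → prefix "q" already present; 6 new (x, u, u, t, u, h)
Total nodes = 2 + 4 + 4 + 4 + 6 = 20

20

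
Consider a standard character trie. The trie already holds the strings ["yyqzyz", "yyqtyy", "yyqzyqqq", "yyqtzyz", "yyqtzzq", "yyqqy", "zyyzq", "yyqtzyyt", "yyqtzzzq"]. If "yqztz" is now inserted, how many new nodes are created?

4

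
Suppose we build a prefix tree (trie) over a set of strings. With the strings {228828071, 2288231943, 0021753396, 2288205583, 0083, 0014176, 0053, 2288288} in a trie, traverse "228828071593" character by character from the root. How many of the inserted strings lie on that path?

1

Check each prefix of "228828071593" against the stored set — each match is an end-marker on the path.
Prefixes of the query that are stored words: "228828071"
Count: 1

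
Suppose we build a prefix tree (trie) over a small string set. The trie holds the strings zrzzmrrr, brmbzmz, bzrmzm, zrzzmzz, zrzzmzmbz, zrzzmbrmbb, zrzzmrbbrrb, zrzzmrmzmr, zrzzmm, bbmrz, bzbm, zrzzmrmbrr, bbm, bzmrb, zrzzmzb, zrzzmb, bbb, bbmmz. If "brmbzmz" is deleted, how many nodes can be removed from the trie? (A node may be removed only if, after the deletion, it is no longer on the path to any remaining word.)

6

A node on "brmbzmz"'s path can go only if nothing else ends at it or branches off below it.
The suffix "rmbzmz" (6 nodes) is used only by "brmbzmz"; the node for "b" still has the child "z", so pruning stops there.
Nodes removed: 6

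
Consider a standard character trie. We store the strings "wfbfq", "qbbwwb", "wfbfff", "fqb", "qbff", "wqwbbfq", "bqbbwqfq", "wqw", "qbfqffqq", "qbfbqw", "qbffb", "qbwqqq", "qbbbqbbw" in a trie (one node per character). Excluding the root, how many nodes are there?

50

Trace insertions, counting only characters that open a new branch:
  "wfbfq" → 5 new (w, f, b, f, q)
  "qbbwwb" → 6 new (q, b, b, w, w, b)
  "wfbfff" → prefix "wfbf" already present; 2 new (f, f)
  "fqb" → 3 new (f, q, b)
  "qbff" → prefix "qb" already present; 2 new (f, f)
  "wqwbbfq" → prefix "w" already present; 6 new (q, w, b, b, f, q)
  "bqbbwqfq" → 8 new (b, q, b, b, w, q, f, q)
  "wqw" → prefix "wqw" already present; 0 new (none)
  "qbfqffqq" → prefix "qbf" already present; 5 new (q, f, f, q, q)
  "qbfbqw" → prefix "qbf" already present; 3 new (b, q, w)
  "qbffb" → prefix "qbff" already present; 1 new (b)
  "qbwqqq" → prefix "qb" already present; 4 new (w, q, q, q)
  "qbbbqbbw" → prefix "qbb" already present; 5 new (b, q, b, b, w)
Total nodes = 5 + 6 + 2 + 3 + 2 + 6 + 8 + 0 + 5 + 3 + 1 + 4 + 5 = 50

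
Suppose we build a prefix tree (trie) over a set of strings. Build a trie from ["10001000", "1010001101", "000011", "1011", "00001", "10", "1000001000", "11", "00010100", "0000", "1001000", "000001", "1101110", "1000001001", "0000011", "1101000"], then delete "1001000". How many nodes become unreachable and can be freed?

A node on "1001000"'s path can go only if nothing else ends at it or branches off below it.
The suffix "1000" (4 nodes) is used only by "1001000"; the node for "100" still has the child "0", so pruning stops there.
Nodes removed: 4

4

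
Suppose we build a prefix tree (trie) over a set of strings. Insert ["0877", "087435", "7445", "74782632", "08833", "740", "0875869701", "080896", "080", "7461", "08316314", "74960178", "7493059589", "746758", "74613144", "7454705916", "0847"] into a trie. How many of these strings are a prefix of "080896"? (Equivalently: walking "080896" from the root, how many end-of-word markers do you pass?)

2

Walk "080896" from the root; an end-of-word marker is hit whenever a stored word is a prefix of "080896".
Prefixes of the query that are stored words: "080", "080896"
Count: 2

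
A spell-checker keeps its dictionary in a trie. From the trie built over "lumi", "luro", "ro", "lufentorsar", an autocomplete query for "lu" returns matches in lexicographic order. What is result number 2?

lumi

Words with prefix "lu", in lexicographic order: "lufentorsar", "lumi", "luro"
The 2nd is lumi.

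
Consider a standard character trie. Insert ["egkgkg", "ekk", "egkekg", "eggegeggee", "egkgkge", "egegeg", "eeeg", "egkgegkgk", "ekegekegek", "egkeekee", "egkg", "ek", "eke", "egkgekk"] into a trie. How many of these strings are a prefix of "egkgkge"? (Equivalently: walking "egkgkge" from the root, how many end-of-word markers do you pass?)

3

Walk "egkgkge" from the root; an end-of-word marker is hit whenever a stored word is a prefix of "egkgkge".
Prefixes of the query that are stored words: "egkg", "egkgkg", "egkgkge"
Count: 3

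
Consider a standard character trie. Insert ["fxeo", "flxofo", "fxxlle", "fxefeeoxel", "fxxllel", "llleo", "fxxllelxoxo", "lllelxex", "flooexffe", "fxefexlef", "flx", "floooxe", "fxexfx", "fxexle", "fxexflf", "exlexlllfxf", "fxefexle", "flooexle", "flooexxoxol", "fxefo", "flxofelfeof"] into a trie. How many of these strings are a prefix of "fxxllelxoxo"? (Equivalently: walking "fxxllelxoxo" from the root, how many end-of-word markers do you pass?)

3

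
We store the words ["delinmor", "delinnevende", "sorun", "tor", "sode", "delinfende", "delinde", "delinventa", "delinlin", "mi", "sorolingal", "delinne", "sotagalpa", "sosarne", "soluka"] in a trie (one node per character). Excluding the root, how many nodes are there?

For each word, the new-node count is its length minus the longest prefix already in the trie:
  "delinmor" → 8 new (d, e, l, i, n, m, o, r)
  "delinnevende" → prefix "delin" already present; 7 new (n, e, v, e, n, d, e)
  "sorun" → 5 new (s, o, r, u, n)
  "tor" → 3 new (t, o, r)
  "sode" → prefix "so" already present; 2 new (d, e)
  "delinfende" → prefix "delin" already present; 5 new (f, e, n, d, e)
  "delinde" → prefix "delin" already present; 2 new (d, e)
  "delinventa" → prefix "delin" already present; 5 new (v, e, n, t, a)
  "delinlin" → prefix "delin" already present; 3 new (l, i, n)
  "mi" → 2 new (m, i)
  "sorolingal" → prefix "sor" already present; 7 new (o, l, i, n, g, a, l)
  "delinne" → prefix "delinne" already present; 0 new (none)
  "sotagalpa" → prefix "so" already present; 7 new (t, a, g, a, l, p, a)
  "sosarne" → prefix "so" already present; 5 new (s, a, r, n, e)
  "soluka" → prefix "so" already present; 4 new (l, u, k, a)
Total nodes = 8 + 7 + 5 + 3 + 2 + 5 + 2 + 5 + 3 + 2 + 7 + 0 + 7 + 5 + 4 = 65

65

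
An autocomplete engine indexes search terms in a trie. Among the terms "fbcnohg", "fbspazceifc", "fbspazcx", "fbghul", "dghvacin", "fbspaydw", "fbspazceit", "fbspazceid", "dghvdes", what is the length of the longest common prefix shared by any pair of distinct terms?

9

The deepest shared node is where two words last agree before diverging.
e.g. "fbspazceid" and "fbspazceifc" share the prefix "fbspazcei" of length 9; no pair shares a longer one.
Longest shared-prefix length: 9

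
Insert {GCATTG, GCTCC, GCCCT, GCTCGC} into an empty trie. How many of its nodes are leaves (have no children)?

4

A leaf is a node with no children — equivalently, the end of a word that is not a proper prefix of any other stored word.
Those words: "GCATTG", "GCCCT", "GCTCC", "GCTCGC"
Leaf count: 4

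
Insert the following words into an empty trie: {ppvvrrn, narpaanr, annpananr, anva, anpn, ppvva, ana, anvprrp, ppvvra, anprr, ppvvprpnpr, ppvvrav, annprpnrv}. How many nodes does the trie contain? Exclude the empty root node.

49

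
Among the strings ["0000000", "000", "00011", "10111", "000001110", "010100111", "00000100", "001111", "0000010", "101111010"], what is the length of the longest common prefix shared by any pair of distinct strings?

Equivalently: take the maximum, over all pairs, of their longest common prefix length.
"0000010" and "00000100" agree on "0000010" (7 characters) before diverging; nothing deeper is shared.
Longest shared-prefix length: 7

7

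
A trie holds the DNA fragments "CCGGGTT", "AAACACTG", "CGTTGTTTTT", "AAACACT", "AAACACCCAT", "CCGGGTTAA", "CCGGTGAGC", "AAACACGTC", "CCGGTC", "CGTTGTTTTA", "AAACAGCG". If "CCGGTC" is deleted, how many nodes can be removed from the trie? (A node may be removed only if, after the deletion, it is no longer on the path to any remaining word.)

1

A node on "CCGGTC"'s path can go only if nothing else ends at it or branches off below it.
The suffix "C" (1 node) is used only by "CCGGTC"; the node for "CCGGT" still has the child "G", so pruning stops there.
Nodes removed: 1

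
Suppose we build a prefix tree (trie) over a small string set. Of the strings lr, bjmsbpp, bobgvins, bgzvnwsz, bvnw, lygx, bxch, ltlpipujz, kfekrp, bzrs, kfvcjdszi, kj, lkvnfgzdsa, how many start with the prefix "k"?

Traverse to the node for "k", then collect every word in that subtree.
Words under "k": kfekrp, kfvcjdszi, kj
Count: 3

3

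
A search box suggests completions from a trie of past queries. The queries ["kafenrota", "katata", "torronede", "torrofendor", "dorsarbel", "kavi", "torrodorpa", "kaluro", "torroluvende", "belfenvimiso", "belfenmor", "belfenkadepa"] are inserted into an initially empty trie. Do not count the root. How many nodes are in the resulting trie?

Insert word by word; a character creates a node only if that edge doesn't already exist:
  "kafenrota" → 9 new (k, a, f, e, n, r, o, t, a)
  "katata" → prefix "ka" already present; 4 new (t, a, t, a)
  "torronede" → 9 new (t, o, r, r, o, n, e, d, e)
  "torrofendor" → prefix "torro" already present; 6 new (f, e, n, d, o, r)
  "dorsarbel" → 9 new (d, o, r, s, a, r, b, e, l)
  "kavi" → prefix "ka" already present; 2 new (v, i)
  "torrodorpa" → prefix "torro" already present; 5 new (d, o, r, p, a)
  "kaluro" → prefix "ka" already present; 4 new (l, u, r, o)
  "torroluvende" → prefix "torro" already present; 7 new (l, u, v, e, n, d, e)
  "belfenvimiso" → 12 new (b, e, l, f, e, n, v, i, m, i, s, o)
  "belfenmor" → prefix "belfen" already present; 3 new (m, o, r)
  "belfenkadepa" → prefix "belfen" already present; 6 new (k, a, d, e, p, a)
Total nodes = 9 + 4 + 9 + 6 + 9 + 2 + 5 + 4 + 7 + 12 + 3 + 6 = 76

76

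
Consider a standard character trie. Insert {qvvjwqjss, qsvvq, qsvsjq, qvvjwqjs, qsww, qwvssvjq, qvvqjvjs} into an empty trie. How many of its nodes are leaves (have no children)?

6

A leaf is a node with no children — equivalently, the end of a word that is not a proper prefix of any other stored word.
Those words: "qsvsjq", "qsvvq", "qsww", "qvvjwqjss", "qvvqjvjs", "qwvssvjq"
Leaf count: 6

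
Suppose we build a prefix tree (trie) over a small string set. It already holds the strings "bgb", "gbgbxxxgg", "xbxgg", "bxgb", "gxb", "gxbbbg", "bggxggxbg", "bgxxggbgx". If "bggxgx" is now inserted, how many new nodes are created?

1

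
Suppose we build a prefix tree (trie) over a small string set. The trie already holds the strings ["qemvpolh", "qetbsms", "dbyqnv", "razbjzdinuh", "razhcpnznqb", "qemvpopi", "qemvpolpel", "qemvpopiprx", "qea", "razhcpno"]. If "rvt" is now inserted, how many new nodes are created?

2

Walking "rvt" from the root, the first 1 characters ("r") follow existing edges; "v" is the first miss.
Each of the 2 remaining characters creates one node.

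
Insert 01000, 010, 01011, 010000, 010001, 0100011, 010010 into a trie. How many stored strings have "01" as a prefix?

Traverse to the node for "01", then collect every word in that subtree.
Words under "01": 010, 01000, 010000, 010001, 0100011, 010010, 01011
Count: 7

7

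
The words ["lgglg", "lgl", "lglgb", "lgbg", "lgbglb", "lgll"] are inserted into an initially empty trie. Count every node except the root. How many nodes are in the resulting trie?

Count nodes per top-level branch (shared prefixes stored once):
  'l'-branch (lgbg, lgbglb, lgglg, lgl, lglgb, lgll): 13 nodes
Sum: 13

13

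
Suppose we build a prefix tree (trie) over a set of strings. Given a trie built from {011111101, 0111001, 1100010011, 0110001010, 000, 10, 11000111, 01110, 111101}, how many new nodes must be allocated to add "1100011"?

0

"1100011" is already a full path in the trie; only an end-marker is added.
No new nodes are needed: 0.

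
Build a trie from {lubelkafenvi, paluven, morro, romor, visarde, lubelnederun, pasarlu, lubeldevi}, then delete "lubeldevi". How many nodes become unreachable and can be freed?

Walk "lubeldevi" from the leaf back toward the root, removing each node that no remaining word uses.
The suffix "devi" (4 nodes) is used only by "lubeldevi"; the node for "lubel" still has the child "k", so pruning stops there.
Nodes removed: 4

4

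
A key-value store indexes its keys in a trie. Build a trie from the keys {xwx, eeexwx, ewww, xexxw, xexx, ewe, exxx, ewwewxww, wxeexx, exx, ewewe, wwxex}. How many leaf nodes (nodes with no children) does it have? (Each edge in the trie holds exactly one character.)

A leaf is a node with no children — equivalently, the end of a word that is not a proper prefix of any other stored word.
Those words: "eeexwx", "ewewe", "ewwewxww", "ewww", "exxx", "wwxex", "wxeexx", "xexxw", "xwx"
Leaf count: 9

9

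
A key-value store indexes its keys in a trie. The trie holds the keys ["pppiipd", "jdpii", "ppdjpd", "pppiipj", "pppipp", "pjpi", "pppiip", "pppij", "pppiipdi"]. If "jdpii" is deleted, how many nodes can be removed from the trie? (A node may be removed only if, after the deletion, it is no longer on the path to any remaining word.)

A node on "jdpii"'s path can go only if nothing else ends at it or branches off below it.
No other word shares any prefix with "jdpii", so all 5 of its nodes go.
Nodes removed: 5

5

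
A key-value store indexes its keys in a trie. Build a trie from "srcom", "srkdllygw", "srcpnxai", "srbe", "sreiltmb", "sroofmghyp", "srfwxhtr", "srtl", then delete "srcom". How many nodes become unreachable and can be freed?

After clearing the end-marker at "srcom", prune upward until reaching a node still needed by another word.
The suffix "om" (2 nodes) is used only by "srcom"; the node for "src" still has the child "p", so pruning stops there.
Nodes removed: 2

2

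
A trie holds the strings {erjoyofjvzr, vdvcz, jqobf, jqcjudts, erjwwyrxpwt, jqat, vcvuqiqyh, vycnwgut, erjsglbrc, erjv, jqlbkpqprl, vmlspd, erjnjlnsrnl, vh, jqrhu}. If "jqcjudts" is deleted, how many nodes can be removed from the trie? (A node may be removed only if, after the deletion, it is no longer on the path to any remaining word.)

6

A node on "jqcjudts"'s path can go only if nothing else ends at it or branches off below it.
The suffix "cjudts" (6 nodes) is used only by "jqcjudts"; the node for "jq" still has the child "o", so pruning stops there.
Nodes removed: 6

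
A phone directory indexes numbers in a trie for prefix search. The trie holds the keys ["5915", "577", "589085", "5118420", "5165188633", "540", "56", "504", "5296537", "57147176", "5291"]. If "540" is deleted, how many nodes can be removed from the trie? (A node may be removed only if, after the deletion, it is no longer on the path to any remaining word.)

2

Walk "540" from the leaf back toward the root, removing each node that no remaining word uses.
The suffix "40" (2 nodes) is used only by "540"; the node for "5" still has the child "9", so pruning stops there.
Nodes removed: 2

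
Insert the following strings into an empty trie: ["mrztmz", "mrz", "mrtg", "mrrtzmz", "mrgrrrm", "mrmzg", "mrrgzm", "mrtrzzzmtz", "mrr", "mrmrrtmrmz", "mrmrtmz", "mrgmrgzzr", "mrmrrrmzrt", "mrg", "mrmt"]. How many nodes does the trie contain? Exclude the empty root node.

53

Count nodes per top-level branch (shared prefixes stored once):
  'm'-branch (mrg, mrgmrgzzr, mrgrrrm, mrmrrrmzrt, mrmrrtmrmz, mrmrtmz, mrmt, mrmzg, mrr, mrrgzm, mrrtzmz, mrtg, mrtrzzzmtz, mrz, mrztmz): 53 nodes
Sum: 53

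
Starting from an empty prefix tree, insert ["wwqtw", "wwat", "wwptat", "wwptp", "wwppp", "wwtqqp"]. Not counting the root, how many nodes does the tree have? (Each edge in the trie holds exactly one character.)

Trie structure (* marks end of a word):
(root)
└─ w
   └─ w
      ├─ a
      │  └─ t *
      ├─ p
      │  ├─ p
      │  │  └─ p *
      │  └─ t
      │     ├─ a
      │     │  └─ t *
      │     └─ p *
      ├─ q
      │  └─ t
      │     └─ w *
      └─ t
         └─ q
            └─ q
               └─ p *
Counting every labelled node above: 18.

18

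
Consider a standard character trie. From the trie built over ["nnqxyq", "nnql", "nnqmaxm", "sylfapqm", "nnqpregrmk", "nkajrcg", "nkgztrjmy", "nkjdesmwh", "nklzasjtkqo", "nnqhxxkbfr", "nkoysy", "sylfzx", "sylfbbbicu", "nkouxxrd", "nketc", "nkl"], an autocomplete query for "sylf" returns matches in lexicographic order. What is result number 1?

Words with prefix "sylf", in lexicographic order: "sylfapqm", "sylfbbbicu", "sylfzx"
Position 1: sylfapqm

sylfapqm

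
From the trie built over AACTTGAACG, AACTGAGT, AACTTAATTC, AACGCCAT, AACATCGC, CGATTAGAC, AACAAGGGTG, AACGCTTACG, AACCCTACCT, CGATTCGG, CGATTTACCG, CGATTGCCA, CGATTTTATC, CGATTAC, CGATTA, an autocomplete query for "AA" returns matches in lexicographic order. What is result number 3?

AACCCTACCT

DFS of the "AA" subtree visits, in order: "AACAAGGGTG", "AACATCGC", "AACCCTACCT", "AACGCCAT", "AACGCTTACG", "AACTGAGT", "AACTTAATTC", "AACTTGAACG"
Position 3: AACCCTACCT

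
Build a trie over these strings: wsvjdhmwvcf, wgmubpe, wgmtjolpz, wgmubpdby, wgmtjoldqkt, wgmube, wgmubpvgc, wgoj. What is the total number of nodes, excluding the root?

Count nodes per top-level branch (shared prefixes stored once):
  'w'-branch (wgmtjoldqkt, wgmtjolpz, wgmube, wgmubpdby, wgmubpe, wgmubpvgc, wgoj, wsvjdhmwvcf): 36 nodes
Sum: 36

36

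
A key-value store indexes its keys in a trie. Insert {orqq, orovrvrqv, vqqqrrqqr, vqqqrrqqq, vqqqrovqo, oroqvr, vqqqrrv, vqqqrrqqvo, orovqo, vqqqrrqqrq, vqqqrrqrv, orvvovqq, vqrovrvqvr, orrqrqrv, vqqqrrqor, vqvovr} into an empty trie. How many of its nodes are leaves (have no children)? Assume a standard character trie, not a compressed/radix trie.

15

Leaves are exactly the stored words that no other stored word extends.
Those words: "oroqvr", "orovqo", "orovrvrqv", "orqq", "orrqrqrv", "orvvovqq", "vqqqrovqo", "vqqqrrqor", "vqqqrrqqq", "vqqqrrqqrq", "vqqqrrqqvo", "vqqqrrqrv", "vqqqrrv", "vqrovrvqvr", "vqvovr"
Leaf count: 15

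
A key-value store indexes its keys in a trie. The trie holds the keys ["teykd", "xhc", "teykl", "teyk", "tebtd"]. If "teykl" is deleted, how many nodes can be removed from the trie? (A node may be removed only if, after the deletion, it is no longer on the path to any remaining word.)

After clearing the end-marker at "teykl", prune upward until reaching a node still needed by another word.
The suffix "l" (1 node) is used only by "teykl"; the node for "teyk" still has the child "d", so pruning stops there.
Nodes removed: 1

1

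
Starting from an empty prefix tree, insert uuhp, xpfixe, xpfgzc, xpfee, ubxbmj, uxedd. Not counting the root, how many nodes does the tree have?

24

Count nodes per top-level branch (shared prefixes stored once):
  'u'-branch (ubxbmj, uuhp, uxedd): 13 nodes
  'x'-branch (xpfee, xpfgzc, xpfixe): 11 nodes
Sum: 24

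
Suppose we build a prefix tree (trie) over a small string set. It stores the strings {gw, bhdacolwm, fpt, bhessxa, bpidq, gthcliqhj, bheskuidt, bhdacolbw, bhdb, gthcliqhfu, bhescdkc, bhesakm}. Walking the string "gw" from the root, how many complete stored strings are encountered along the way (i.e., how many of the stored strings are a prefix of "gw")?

Walk "gw" from the root; an end-of-word marker is hit whenever a stored word is a prefix of "gw".
Prefixes of the query that are stored words: "gw"
Count: 1

1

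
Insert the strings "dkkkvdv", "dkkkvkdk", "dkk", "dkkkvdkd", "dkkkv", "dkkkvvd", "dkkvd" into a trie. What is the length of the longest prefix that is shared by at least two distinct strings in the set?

6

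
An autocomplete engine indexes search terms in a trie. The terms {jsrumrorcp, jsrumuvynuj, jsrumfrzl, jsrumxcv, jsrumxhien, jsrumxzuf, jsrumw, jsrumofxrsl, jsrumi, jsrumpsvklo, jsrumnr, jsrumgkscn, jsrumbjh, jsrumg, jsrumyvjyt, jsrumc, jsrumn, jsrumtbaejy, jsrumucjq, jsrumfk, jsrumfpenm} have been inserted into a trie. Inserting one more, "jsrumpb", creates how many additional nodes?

1

The longest prefix of "jsrumpb" already in the trie is "jsrump" (length 6).
New nodes needed: |"jsrumpb"| − 6 = 7 − 6 = 1.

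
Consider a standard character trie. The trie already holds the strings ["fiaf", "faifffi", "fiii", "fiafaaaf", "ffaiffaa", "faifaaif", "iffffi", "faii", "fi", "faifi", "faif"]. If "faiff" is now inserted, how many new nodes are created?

0

"faiff" is already a full path in the trie; only an end-marker is added.
No new nodes are needed: 0.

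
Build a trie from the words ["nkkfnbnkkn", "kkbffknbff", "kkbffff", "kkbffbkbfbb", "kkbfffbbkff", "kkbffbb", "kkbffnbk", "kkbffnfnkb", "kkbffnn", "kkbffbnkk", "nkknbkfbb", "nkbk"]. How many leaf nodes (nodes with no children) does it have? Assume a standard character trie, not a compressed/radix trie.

A leaf is a node with no children — equivalently, the end of a word that is not a proper prefix of any other stored word.
Those words: "kkbffbb", "kkbffbkbfbb", "kkbffbnkk", "kkbfffbbkff", "kkbffff", "kkbffknbff", "kkbffnbk", "kkbffnfnkb", "kkbffnn", "nkbk", "nkkfnbnkkn", "nkknbkfbb"
Leaf count: 12

12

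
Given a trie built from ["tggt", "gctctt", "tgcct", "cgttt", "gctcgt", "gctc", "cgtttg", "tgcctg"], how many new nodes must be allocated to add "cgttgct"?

The longest prefix of "cgttgct" already in the trie is "cgtt" (length 4).
New nodes needed: |"cgttgct"| − 4 = 7 − 4 = 3.

3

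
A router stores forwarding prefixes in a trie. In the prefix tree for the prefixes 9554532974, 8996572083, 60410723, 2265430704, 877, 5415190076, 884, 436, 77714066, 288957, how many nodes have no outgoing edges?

10

A leaf is a node with no children — equivalently, the end of a word that is not a proper prefix of any other stored word.
Those words: "2265430704", "288957", "436", "5415190076", "60410723", "77714066", "877", "884", "8996572083", "9554532974"
Leaf count: 10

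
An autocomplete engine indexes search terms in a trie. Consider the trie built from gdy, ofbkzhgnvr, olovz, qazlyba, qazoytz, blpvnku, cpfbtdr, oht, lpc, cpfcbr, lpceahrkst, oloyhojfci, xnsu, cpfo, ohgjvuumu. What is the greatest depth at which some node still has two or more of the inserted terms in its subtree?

Equivalently: take the maximum, over all pairs, of their longest common prefix length.
e.g. "cpfbtdr" and "cpfcbr" share the prefix "cpf" of length 3; no pair shares a longer one.
Longest shared-prefix length: 3

3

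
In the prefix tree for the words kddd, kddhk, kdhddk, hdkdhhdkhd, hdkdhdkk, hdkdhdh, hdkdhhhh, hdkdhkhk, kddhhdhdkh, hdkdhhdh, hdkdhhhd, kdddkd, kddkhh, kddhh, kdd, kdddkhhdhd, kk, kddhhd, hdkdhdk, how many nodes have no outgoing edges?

14

A leaf is a node with no children — equivalently, the end of a word that is not a proper prefix of any other stored word.
Those words: "hdkdhdh", "hdkdhdkk", "hdkdhhdh", "hdkdhhdkhd", "hdkdhhhd", "hdkdhhhh", "hdkdhkhk", "kdddkd", "kdddkhhdhd", "kddhhdhdkh", "kddhk", "kddkhh", "kdhddk", "kk"
Leaf count: 14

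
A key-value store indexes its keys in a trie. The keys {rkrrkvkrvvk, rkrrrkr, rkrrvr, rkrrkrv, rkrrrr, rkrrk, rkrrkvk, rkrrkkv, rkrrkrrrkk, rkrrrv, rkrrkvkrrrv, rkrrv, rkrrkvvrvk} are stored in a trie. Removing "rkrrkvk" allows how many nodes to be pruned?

0

Walk "rkrrkvk" from the leaf back toward the root, removing each node that no remaining word uses.
Every node on "rkrrkvk" is still needed (e.g. by "rkrrkvkrvvk"), so nothing is freed.
Nodes removed: 0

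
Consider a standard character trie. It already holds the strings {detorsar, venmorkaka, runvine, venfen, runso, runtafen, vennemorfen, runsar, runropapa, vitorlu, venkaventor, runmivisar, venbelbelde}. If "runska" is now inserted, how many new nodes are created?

2

Walking "runska" from the root, the first 4 characters ("runs") follow existing edges; "k" is the first miss.
Each of the 2 remaining characters creates one node.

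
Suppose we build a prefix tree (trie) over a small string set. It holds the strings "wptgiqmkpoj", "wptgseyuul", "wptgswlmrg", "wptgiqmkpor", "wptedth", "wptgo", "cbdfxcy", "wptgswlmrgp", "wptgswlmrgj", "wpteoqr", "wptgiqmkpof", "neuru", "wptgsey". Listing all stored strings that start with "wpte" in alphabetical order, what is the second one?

wpteoqr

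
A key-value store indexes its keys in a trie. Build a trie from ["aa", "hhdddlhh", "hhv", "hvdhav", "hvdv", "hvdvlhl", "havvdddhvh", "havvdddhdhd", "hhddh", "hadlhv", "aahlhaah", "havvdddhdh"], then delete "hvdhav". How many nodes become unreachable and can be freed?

3

Walk "hvdhav" from the leaf back toward the root, removing each node that no remaining word uses.
The suffix "hav" (3 nodes) is used only by "hvdhav"; the node for "hvd" still has the child "v", so pruning stops there.
Nodes removed: 3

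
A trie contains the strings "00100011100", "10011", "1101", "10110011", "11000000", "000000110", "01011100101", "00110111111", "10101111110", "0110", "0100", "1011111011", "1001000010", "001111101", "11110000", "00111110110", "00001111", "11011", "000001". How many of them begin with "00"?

7

Traverse to the node for "00", then collect every word in that subtree.
Words under "00": 000000110, 000001, 00001111, 00100011100, 00110111111, 001111101, 00111110110
Count: 7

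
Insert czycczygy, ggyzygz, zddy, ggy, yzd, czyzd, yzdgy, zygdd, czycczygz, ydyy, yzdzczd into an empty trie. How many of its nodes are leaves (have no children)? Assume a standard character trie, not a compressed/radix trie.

9

A leaf is a node with no children — equivalently, the end of a word that is not a proper prefix of any other stored word.
Those words: "czycczygy", "czycczygz", "czyzd", "ggyzygz", "ydyy", "yzdgy", "yzdzczd", "zddy", "zygdd"
Leaf count: 9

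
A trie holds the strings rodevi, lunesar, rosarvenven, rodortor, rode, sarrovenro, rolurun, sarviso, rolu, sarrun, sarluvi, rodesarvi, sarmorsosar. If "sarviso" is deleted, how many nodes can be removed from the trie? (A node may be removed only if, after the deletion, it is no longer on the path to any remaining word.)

A node on "sarviso"'s path can go only if nothing else ends at it or branches off below it.
The suffix "viso" (4 nodes) is used only by "sarviso"; the node for "sar" still has the child "r", so pruning stops there.
Nodes removed: 4

4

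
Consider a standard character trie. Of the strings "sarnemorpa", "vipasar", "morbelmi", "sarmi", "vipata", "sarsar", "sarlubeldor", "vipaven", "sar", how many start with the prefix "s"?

Walk to "s"; the words in its subtree are exactly those with that prefix.
Words under "s": sar, sarlubeldor, sarmi, sarnemorpa, sarsar
Count: 5

5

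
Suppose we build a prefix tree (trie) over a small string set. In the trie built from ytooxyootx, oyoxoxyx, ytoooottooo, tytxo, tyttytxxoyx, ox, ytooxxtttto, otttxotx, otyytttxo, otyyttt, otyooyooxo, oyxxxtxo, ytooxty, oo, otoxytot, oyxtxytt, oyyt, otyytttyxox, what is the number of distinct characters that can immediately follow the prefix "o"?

4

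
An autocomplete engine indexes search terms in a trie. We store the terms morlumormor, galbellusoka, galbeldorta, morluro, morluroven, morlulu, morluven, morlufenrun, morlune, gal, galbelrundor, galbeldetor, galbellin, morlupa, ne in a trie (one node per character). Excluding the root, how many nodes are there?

62

Insert word by word; a character creates a node only if that edge doesn't already exist:
  "morlumormor" → 11 new (m, o, r, l, u, m, o, r, m, o, r)
  "galbellusoka" → 12 new (g, a, l, b, e, l, l, u, s, o, k, a)
  "galbeldorta" → prefix "galbel" already present; 5 new (d, o, r, t, a)
  "morluro" → prefix "morlu" already present; 2 new (r, o)
  "morluroven" → prefix "morluro" already present; 3 new (v, e, n)
  "morlulu" → prefix "morlu" already present; 2 new (l, u)
  "morluven" → prefix "morlu" already present; 3 new (v, e, n)
  "morlufenrun" → prefix "morlu" already present; 6 new (f, e, n, r, u, n)
  "morlune" → prefix "morlu" already present; 2 new (n, e)
  "gal" → prefix "gal" already present; 0 new (none)
  "galbelrundor" → prefix "galbel" already present; 6 new (r, u, n, d, o, r)
  "galbeldetor" → prefix "galbeld" already present; 4 new (e, t, o, r)
  "galbellin" → prefix "galbell" already present; 2 new (i, n)
  "morlupa" → prefix "morlu" already present; 2 new (p, a)
  "ne" → 2 new (n, e)
Total nodes = 11 + 12 + 5 + 2 + 3 + 2 + 3 + 6 + 2 + 0 + 6 + 4 + 2 + 2 + 2 = 62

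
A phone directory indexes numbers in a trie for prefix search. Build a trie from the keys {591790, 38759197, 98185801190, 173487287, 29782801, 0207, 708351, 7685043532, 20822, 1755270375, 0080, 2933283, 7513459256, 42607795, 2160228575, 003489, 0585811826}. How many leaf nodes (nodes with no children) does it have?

17

Leaves are exactly the stored words that no other stored word extends.
Those words: "003489", "0080", "0207", "0585811826", "173487287", "1755270375", "20822", "2160228575", "2933283", "29782801", "38759197", "42607795", "591790", "708351", "7513459256", "7685043532", "98185801190"
Leaf count: 17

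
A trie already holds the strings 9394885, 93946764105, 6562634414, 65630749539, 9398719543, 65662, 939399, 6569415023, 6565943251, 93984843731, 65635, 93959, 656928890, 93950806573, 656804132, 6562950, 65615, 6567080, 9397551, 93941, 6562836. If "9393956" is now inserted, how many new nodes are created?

2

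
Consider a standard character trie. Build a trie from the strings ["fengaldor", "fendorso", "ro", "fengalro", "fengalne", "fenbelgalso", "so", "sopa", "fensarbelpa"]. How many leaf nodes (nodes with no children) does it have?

8

Leaves are exactly the stored words that no other stored word extends.
Those words: "fenbelgalso", "fendorso", "fengaldor", "fengalne", "fengalro", "fensarbelpa", "ro", "sopa"
Leaf count: 8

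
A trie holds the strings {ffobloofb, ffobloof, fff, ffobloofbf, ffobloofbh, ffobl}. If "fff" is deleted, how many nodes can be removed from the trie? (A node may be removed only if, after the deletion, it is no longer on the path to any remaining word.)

1

Walk "fff" from the leaf back toward the root, removing each node that no remaining word uses.
The suffix "f" (1 node) is used only by "fff"; the node for "ff" still has the child "o", so pruning stops there.
Nodes removed: 1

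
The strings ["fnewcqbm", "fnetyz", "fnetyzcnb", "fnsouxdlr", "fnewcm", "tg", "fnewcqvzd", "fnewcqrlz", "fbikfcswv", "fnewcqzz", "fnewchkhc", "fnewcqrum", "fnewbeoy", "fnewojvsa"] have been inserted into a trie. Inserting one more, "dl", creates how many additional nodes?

2

"dl" shares no prefix with any stored word, so all 2 characters open new nodes.
2 − 0 = 2 new nodes.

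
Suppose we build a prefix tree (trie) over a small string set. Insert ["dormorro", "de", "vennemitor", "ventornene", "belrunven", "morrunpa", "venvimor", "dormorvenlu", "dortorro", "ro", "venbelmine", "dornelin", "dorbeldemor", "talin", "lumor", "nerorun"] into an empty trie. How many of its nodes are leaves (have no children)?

16

Leaves are exactly the stored words that no other stored word extends.
Those words: "belrunven", "de", "dorbeldemor", "dormorro", "dormorvenlu", "dornelin", "dortorro", "lumor", "morrunpa", "nerorun", "ro", "talin", "venbelmine", "vennemitor", "ventornene", "venvimor"
Leaf count: 16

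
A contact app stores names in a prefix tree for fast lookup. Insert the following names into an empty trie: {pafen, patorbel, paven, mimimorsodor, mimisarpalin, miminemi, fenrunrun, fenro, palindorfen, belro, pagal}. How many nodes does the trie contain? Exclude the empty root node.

Count nodes per top-level branch (shared prefixes stored once):
  'b'-branch (belro): 5 nodes
  'f'-branch (fenro, fenrunrun): 10 nodes
  'm'-branch (mimimorsodor, miminemi, mimisarpalin): 24 nodes
  'p'-branch (pafen, pagal, palindorfen, patorbel, paven): 26 nodes
Sum: 65

65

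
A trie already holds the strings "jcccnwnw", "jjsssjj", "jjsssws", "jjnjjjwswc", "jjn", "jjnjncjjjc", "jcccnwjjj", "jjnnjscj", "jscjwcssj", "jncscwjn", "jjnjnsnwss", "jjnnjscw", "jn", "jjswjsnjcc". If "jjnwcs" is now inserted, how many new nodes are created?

Walking "jjnwcs" from the root, the first 3 characters ("jjn") follow existing edges; "w" is the first miss.
So 6 − 3 = 3 new nodes.

3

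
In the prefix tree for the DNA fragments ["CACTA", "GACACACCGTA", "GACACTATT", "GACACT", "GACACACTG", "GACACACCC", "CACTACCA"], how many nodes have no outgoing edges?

5

Leaves are exactly the stored words that no other stored word extends.
Those words: "CACTACCA", "GACACACCC", "GACACACCGTA", "GACACACTG", "GACACTATT"
Leaf count: 5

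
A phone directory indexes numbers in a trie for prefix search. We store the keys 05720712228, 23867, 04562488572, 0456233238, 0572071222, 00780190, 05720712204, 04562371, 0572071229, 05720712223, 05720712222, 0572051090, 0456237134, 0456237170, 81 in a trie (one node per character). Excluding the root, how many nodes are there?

Insert word by word; a character creates a node only if that edge doesn't already exist:
  "05720712228" → 11 new (0, 5, 7, 2, 0, 7, 1, 2, 2, 2, 8)
  "23867" → 5 new (2, 3, 8, 6, 7)
  "04562488572" → prefix "0" already present; 10 new (4, 5, 6, 2, 4, 8, 8, 5, 7, 2)
  "0456233238" → prefix "04562" already present; 5 new (3, 3, 2, 3, 8)
  "0572071222" → prefix "0572071222" already present; 0 new (none)
  "00780190" → prefix "0" already present; 7 new (0, 7, 8, 0, 1, 9, 0)
  "05720712204" → prefix "057207122" already present; 2 new (0, 4)
  "04562371" → prefix "045623" already present; 2 new (7, 1)
  "0572071229" → prefix "057207122" already present; 1 new (9)
  "05720712223" → prefix "0572071222" already present; 1 new (3)
  "05720712222" → prefix "0572071222" already present; 1 new (2)
  "0572051090" → prefix "05720" already present; 5 new (5, 1, 0, 9, 0)
  "0456237134" → prefix "04562371" already present; 2 new (3, 4)
  "0456237170" → prefix "04562371" already present; 2 new (7, 0)
  "81" → 2 new (8, 1)
Total nodes = 11 + 5 + 10 + 5 + 0 + 7 + 2 + 2 + 1 + 1 + 1 + 5 + 2 + 2 + 2 = 56

56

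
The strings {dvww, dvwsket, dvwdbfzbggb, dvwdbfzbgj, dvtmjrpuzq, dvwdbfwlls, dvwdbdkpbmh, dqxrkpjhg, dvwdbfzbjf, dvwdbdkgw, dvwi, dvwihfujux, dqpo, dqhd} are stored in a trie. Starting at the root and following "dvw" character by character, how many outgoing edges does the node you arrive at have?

Walk "dvw" from the root, arriving at one node.
Characters that immediately follow "dvw" among the stored strings: {d, i, s, w}.
That node has 4 child edges.

4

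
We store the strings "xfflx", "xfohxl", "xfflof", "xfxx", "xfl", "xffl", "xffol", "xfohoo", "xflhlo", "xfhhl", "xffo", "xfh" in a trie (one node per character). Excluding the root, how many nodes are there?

Insert word by word; a character creates a node only if that edge doesn't already exist:
  "xfflx" → 5 new (x, f, f, l, x)
  "xfohxl" → prefix "xf" already present; 4 new (o, h, x, l)
  "xfflof" → prefix "xffl" already present; 2 new (o, f)
  "xfxx" → prefix "xf" already present; 2 new (x, x)
  "xfl" → prefix "xf" already present; 1 new (l)
  "xffl" → prefix "xffl" already present; 0 new (none)
  "xffol" → prefix "xff" already present; 2 new (o, l)
  "xfohoo" → prefix "xfoh" already present; 2 new (o, o)
  "xflhlo" → prefix "xfl" already present; 3 new (h, l, o)
  "xfhhl" → prefix "xf" already present; 3 new (h, h, l)
  "xffo" → prefix "xffo" already present; 0 new (none)
  "xfh" → prefix "xfh" already present; 0 new (none)
Total nodes = 5 + 4 + 2 + 2 + 1 + 0 + 2 + 2 + 3 + 3 + 0 + 0 = 24

24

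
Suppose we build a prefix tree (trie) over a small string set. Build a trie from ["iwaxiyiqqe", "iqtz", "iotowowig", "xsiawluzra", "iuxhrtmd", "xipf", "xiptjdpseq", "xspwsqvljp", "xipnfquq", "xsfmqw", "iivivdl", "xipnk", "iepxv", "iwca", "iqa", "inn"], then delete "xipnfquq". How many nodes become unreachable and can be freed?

Walk "xipnfquq" from the leaf back toward the root, removing each node that no remaining word uses.
The suffix "fquq" (4 nodes) is used only by "xipnfquq"; the node for "xipn" still has the child "k", so pruning stops there.
Nodes removed: 4

4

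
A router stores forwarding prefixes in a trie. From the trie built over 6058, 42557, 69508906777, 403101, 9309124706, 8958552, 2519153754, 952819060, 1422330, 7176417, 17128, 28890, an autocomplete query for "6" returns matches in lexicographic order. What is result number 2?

Words with prefix "6", in lexicographic order: "6058", "69508906777"
The 2nd is 69508906777.

69508906777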